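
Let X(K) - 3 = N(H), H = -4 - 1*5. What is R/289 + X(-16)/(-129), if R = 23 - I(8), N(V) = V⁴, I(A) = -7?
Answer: -631042/12427 ≈ -50.780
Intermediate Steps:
H = -9 (H = -4 - 5 = -9)
X(K) = 6564 (X(K) = 3 + (-9)⁴ = 3 + 6561 = 6564)
R = 30 (R = 23 - 1*(-7) = 23 + 7 = 30)
R/289 + X(-16)/(-129) = 30/289 + 6564/(-129) = 30*(1/289) + 6564*(-1/129) = 30/289 - 2188/43 = -631042/12427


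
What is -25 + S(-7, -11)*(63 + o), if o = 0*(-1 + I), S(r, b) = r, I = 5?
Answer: -466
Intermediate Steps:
o = 0 (o = 0*(-1 + 5) = 0*4 = 0)
-25 + S(-7, -11)*(63 + o) = -25 - 7*(63 + 0) = -25 - 7*63 = -25 - 441 = -466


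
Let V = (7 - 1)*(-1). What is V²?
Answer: 36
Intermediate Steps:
V = -6 (V = 6*(-1) = -6)
V² = (-6)² = 36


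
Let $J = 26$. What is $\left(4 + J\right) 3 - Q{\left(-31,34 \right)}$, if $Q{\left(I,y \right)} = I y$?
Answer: $1144$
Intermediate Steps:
$\left(4 + J\right) 3 - Q{\left(-31,34 \right)} = \left(4 + 26\right) 3 - \left(-31\right) 34 = 30 \cdot 3 - -1054 = 90 + 1054 = 1144$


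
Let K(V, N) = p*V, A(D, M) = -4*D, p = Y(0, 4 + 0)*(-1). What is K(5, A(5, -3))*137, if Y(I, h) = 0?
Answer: 0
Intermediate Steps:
p = 0 (p = 0*(-1) = 0)
K(V, N) = 0 (K(V, N) = 0*V = 0)
K(5, A(5, -3))*137 = 0*137 = 0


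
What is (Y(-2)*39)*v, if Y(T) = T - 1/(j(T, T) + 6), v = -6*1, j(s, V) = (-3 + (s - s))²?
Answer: 2418/5 ≈ 483.60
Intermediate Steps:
j(s, V) = 9 (j(s, V) = (-3 + 0)² = (-3)² = 9)
v = -6
Y(T) = -1/15 + T (Y(T) = T - 1/(9 + 6) = T - 1/15 = -1/15 + T)
(Y(-2)*39)*v = ((-1/15 - 2)*39)*(-6) = -31/15*39*(-6) = -403/5*(-6) = 2418/5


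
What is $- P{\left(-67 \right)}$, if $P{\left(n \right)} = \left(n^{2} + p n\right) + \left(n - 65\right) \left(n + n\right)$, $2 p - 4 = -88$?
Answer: $-24991$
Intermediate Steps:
$p = -42$ ($p = 2 + \frac{1}{2} \left(-88\right) = 2 - 44 = -42$)
$P{\left(n \right)} = n^{2} - 42 n + 2 n \left(-65 + n\right)$ ($P{\left(n \right)} = \left(n^{2} - 42 n\right) + \left(n - 65\right) \left(n + n\right) = \left(n^{2} - 42 n\right) + \left(-65 + n\right) 2 n = \left(n^{2} - 42 n\right) + 2 n \left(-65 + n\right) = n^{2} - 42 n + 2 n \left(-65 + n\right)$)
$- P{\left(-67 \right)} = - \left(-67\right) \left(-172 + 3 \left(-67\right)\right) = - \left(-67\right) \left(-172 - 201\right) = - \left(-67\right) \left(-373\right) = \left(-1\right) 24991 = -24991$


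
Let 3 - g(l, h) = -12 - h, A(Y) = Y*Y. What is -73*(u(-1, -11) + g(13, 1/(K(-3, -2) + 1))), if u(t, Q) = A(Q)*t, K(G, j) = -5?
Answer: 31025/4 ≈ 7756.3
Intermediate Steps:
A(Y) = Y²
u(t, Q) = t*Q² (u(t, Q) = Q²*t = t*Q²)
g(l, h) = 15 + h (g(l, h) = 3 - (-12 - h) = 3 + (12 + h) = 15 + h)
-73*(u(-1, -11) + g(13, 1/(K(-3, -2) + 1))) = -73*(-1*(-11)² + (15 + 1/(-5 + 1))) = -73*(-1*121 + (15 + 1/(-4))) = -73*(-121 + (15 - ¼)) = -73*(-121 + 59/4) = -73*(-425/4) = 31025/4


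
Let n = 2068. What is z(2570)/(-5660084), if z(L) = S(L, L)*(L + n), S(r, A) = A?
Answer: -2979915/1415021 ≈ -2.1059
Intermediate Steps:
z(L) = L*(2068 + L) (z(L) = L*(L + 2068) = L*(2068 + L))
z(2570)/(-5660084) = (2570*(2068 + 2570))/(-5660084) = (2570*4638)*(-1/5660084) = 11919660*(-1/5660084) = -2979915/1415021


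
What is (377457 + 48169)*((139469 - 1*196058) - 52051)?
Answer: -46240008640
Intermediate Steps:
(377457 + 48169)*((139469 - 1*196058) - 52051) = 425626*((139469 - 196058) - 52051) = 425626*(-56589 - 52051) = 425626*(-108640) = -46240008640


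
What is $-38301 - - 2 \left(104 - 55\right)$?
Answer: $-38203$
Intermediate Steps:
$-38301 - - 2 \left(104 - 55\right) = -38301 - \left(-2\right) 49 = -38301 - -98 = -38301 + 98 = -38203$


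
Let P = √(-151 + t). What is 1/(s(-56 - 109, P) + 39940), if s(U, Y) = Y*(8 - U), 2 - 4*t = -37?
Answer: 31952/1279544857 - 346*I*√565/6397724285 ≈ 2.4971e-5 - 1.2855e-6*I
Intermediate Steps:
t = 39/4 (t = ½ - ¼*(-37) = ½ + 37/4 = 39/4 ≈ 9.7500)
P = I*√565/2 (P = √(-151 + 39/4) = √(-565/4) = I*√565/2 ≈ 11.885*I)
1/(s(-56 - 109, P) + 39940) = 1/((I*√565/2)*(8 - (-56 - 109)) + 39940) = 1/((I*√565/2)*(8 - 1*(-165)) + 39940) = 1/((I*√565/2)*(8 + 165) + 39940) = 1/((I*√565/2)*173 + 39940) = 1/(173*I*√565/2 + 39940) = 1/(39940 + 173*I*√565/2)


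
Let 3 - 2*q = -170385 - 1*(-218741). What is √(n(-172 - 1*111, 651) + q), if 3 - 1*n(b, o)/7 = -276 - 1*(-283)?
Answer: I*√96818/2 ≈ 155.58*I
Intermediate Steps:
n(b, o) = -28 (n(b, o) = 21 - 7*(-276 - 1*(-283)) = 21 - 7*(-276 + 283) = 21 - 7*7 = 21 - 49 = -28)
q = -48353/2 (q = 3/2 - (-170385 - 1*(-218741))/2 = 3/2 - (-170385 + 218741)/2 = 3/2 - ½*48356 = 3/2 - 24178 = -48353/2 ≈ -24177.)
√(n(-172 - 1*111, 651) + q) = √(-28 - 48353/2) = √(-48409/2) = I*√96818/2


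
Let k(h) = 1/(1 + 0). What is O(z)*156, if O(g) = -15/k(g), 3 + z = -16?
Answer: -2340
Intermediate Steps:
z = -19 (z = -3 - 16 = -19)
k(h) = 1 (k(h) = 1/1 = 1)
O(g) = -15 (O(g) = -15/1 = -15*1 = -15)
O(z)*156 = -15*156 = -2340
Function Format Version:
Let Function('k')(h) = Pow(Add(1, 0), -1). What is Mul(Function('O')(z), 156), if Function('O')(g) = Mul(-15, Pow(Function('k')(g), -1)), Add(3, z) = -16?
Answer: -2340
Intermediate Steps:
z = -19 (z = Add(-3, -16) = -19)
Function('k')(h) = 1 (Function('k')(h) = Pow(1, -1) = 1)
Function('O')(g) = -15 (Function('O')(g) = Mul(-15, Pow(1, -1)) = Mul(-15, 1) = -15)
Mul(Function('O')(z), 156) = Mul(-15, 156) = -2340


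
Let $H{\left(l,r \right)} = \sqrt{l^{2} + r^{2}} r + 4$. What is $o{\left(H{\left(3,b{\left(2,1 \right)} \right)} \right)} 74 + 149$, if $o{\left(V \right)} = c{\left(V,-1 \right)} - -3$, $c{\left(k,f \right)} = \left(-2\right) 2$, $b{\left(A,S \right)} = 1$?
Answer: $75$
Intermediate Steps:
$c{\left(k,f \right)} = -4$
$H{\left(l,r \right)} = 4 + r \sqrt{l^{2} + r^{2}}$ ($H{\left(l,r \right)} = r \sqrt{l^{2} + r^{2}} + 4 = 4 + r \sqrt{l^{2} + r^{2}}$)
$o{\left(V \right)} = -1$ ($o{\left(V \right)} = -4 - -3 = -4 + 3 = -1$)
$o{\left(H{\left(3,b{\left(2,1 \right)} \right)} \right)} 74 + 149 = \left(-1\right) 74 + 149 = -74 + 149 = 75$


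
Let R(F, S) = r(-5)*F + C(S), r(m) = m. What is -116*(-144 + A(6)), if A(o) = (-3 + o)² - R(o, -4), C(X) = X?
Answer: 11716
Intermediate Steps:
R(F, S) = S - 5*F (R(F, S) = -5*F + S = S - 5*F)
A(o) = 4 + (-3 + o)² + 5*o (A(o) = (-3 + o)² - (-4 - 5*o) = (-3 + o)² + (4 + 5*o) = 4 + (-3 + o)² + 5*o)
-116*(-144 + A(6)) = -116*(-144 + (13 + 6² - 1*6)) = -116*(-144 + (13 + 36 - 6)) = -116*(-144 + 43) = -116*(-101) = 11716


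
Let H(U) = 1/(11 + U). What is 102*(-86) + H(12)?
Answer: -201755/23 ≈ -8772.0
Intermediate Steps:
102*(-86) + H(12) = 102*(-86) + 1/(11 + 12) = -8772 + 1/23 = -201755/23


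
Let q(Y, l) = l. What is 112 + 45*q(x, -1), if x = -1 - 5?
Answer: 67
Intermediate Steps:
x = -6
112 + 45*q(x, -1) = 112 + 45*(-1) = 112 - 45 = 67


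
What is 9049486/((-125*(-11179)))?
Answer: 9049486/1397375 ≈ 6.4761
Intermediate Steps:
9049486/((-125*(-11179))) = 9049486/1397375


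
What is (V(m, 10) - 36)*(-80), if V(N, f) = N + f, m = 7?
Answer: 1520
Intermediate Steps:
(V(m, 10) - 36)*(-80) = ((7 + 10) - 36)*(-80) = (17 - 36)*(-80) = -19*(-80) = 1520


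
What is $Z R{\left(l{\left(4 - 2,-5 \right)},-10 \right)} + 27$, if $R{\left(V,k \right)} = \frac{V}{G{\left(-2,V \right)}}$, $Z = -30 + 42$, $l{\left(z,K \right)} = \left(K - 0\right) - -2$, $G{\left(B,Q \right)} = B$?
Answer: $45$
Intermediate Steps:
$l{\left(z,K \right)} = 2 + K$ ($l{\left(z,K \right)} = \left(K + 0\right) + 2 = K + 2 = 2 + K$)
$Z = 12$
$R{\left(V,k \right)} = - \frac{V}{2}$ ($R{\left(V,k \right)} = \frac{V}{-2} = V \left(- \frac{1}{2}\right) = - \frac{V}{2}$)
$Z R{\left(l{\left(4 - 2,-5 \right)},-10 \right)} + 27 = 12 \left(- \frac{2 - 5}{2}\right) + 27 = 12 \left(\left(- \frac{1}{2}\right) \left(-3\right)\right) + 27 = 12 \cdot \frac{3}{2} + 27 = 18 + 27 = 45$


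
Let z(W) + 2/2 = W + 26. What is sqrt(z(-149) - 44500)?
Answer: 4*I*sqrt(2789) ≈ 211.24*I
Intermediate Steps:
z(W) = 25 + W (z(W) = -1 + (W + 26) = -1 + (26 + W) = 25 + W)
sqrt(z(-149) - 44500) = sqrt((25 - 149) - 44500) = sqrt(-124 - 44500) = sqrt(-44624) = 4*I*sqrt(2789)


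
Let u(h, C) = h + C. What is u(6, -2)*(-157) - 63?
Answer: -691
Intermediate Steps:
u(h, C) = C + h
u(6, -2)*(-157) - 63 = (-2 + 6)*(-157) - 63 = 4*(-157) - 63 = -628 - 63 = -691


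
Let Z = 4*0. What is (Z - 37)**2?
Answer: 1369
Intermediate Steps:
Z = 0
(Z - 37)**2 = (0 - 37)**2 = (-37)**2 = 1369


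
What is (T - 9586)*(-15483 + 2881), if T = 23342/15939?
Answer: 175016475184/1449 ≈ 1.2078e+8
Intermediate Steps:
T = 2122/1449 (T = 23342*(1/15939) = 2122/1449 ≈ 1.4645)
(T - 9586)*(-15483 + 2881) = (2122/1449 - 9586)*(-15483 + 2881) = -13887992/1449*(-12602) = 175016475184/1449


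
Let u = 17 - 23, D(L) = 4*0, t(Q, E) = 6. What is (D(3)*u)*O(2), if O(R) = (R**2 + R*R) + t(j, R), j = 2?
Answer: 0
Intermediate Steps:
D(L) = 0
u = -6
O(R) = 6 + 2*R**2 (O(R) = (R**2 + R*R) + 6 = (R**2 + R**2) + 6 = 2*R**2 + 6 = 6 + 2*R**2)
(D(3)*u)*O(2) = (0*(-6))*(6 + 2*2**2) = 0*(6 + 2*4) = 0*(6 + 8) = 0*14 = 0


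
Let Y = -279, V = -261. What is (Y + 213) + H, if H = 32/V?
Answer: -17258/261 ≈ -66.123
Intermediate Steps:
H = -32/261 (H = 32/(-261) = 32*(-1/261) = -32/261 ≈ -0.12261)
(Y + 213) + H = (-279 + 213) - 32/261 = -66 - 32/261 = -17258/261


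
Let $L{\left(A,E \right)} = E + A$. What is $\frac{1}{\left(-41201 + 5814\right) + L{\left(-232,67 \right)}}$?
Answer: $- \frac{1}{35552} \approx -2.8128 \cdot 10^{-5}$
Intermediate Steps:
$L{\left(A,E \right)} = A + E$
$\frac{1}{\left(-41201 + 5814\right) + L{\left(-232,67 \right)}} = \frac{1}{\left(-41201 + 5814\right) + \left(-232 + 67\right)} = \frac{1}{-35387 - 165} = \frac{1}{-35552} = - \frac{1}{35552}$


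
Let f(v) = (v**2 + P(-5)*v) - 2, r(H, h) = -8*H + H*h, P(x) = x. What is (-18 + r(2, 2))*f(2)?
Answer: 240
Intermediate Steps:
f(v) = -2 + v**2 - 5*v (f(v) = (v**2 - 5*v) - 2 = -2 + v**2 - 5*v)
(-18 + r(2, 2))*f(2) = (-18 + 2*(-8 + 2))*(-2 + 2**2 - 5*2) = (-18 + 2*(-6))*(-2 + 4 - 10) = (-18 - 12)*(-8) = -30*(-8) = 240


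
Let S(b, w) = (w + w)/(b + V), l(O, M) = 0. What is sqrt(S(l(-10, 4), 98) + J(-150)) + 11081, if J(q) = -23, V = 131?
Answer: 11081 + 3*I*sqrt(41003)/131 ≈ 11081.0 + 4.6372*I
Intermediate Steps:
S(b, w) = 2*w/(131 + b) (S(b, w) = (w + w)/(b + 131) = (2*w)/(131 + b) = 2*w/(131 + b))
sqrt(S(l(-10, 4), 98) + J(-150)) + 11081 = sqrt(2*98/(131 + 0) - 23) + 11081 = sqrt(2*98/131 - 23) + 11081 = sqrt(2*98*(1/131) - 23) + 11081 = sqrt(196/131 - 23) + 11081 = sqrt(-2817/131) + 11081 = 3*I*sqrt(41003)/131 + 11081 = 11081 + 3*I*sqrt(41003)/131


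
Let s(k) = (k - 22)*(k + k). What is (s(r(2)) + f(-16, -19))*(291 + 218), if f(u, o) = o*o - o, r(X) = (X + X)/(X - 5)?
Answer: 2025820/9 ≈ 2.2509e+5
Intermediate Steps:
r(X) = 2*X/(-5 + X) (r(X) = (2*X)/(-5 + X) = 2*X/(-5 + X))
f(u, o) = o**2 - o
s(k) = 2*k*(-22 + k) (s(k) = (-22 + k)*(2*k) = 2*k*(-22 + k))
(s(r(2)) + f(-16, -19))*(291 + 218) = (2*(2*2/(-5 + 2))*(-22 + 2*2/(-5 + 2)) - 19*(-1 - 19))*(291 + 218) = (2*(2*2/(-3))*(-22 + 2*2/(-3)) - 19*(-20))*509 = (2*(2*2*(-1/3))*(-22 + 2*2*(-1/3)) + 380)*509 = (2*(-4/3)*(-22 - 4/3) + 380)*509 = (2*(-4/3)*(-70/3) + 380)*509 = (560/9 + 380)*509 = (3980/9)*509 = 2025820/9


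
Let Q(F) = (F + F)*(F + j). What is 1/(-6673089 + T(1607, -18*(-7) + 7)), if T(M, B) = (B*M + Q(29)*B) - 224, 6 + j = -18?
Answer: -1/6421012 ≈ -1.5574e-7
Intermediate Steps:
j = -24 (j = -6 - 18 = -24)
Q(F) = 2*F*(-24 + F) (Q(F) = (F + F)*(F - 24) = (2*F)*(-24 + F) = 2*F*(-24 + F))
T(M, B) = -224 + 290*B + B*M (T(M, B) = (B*M + (2*29*(-24 + 29))*B) - 224 = (B*M + (2*29*5)*B) - 224 = (B*M + 290*B) - 224 = (290*B + B*M) - 224 = -224 + 290*B + B*M)
1/(-6673089 + T(1607, -18*(-7) + 7)) = 1/(-6673089 + (-224 + 290*(-18*(-7) + 7) + (-18*(-7) + 7)*1607)) = 1/(-6673089 + (-224 + 290*(126 + 7) + (126 + 7)*1607)) = 1/(-6673089 + (-224 + 290*133 + 133*1607)) = 1/(-6673089 + (-224 + 38570 + 213731)) = 1/(-6673089 + 252077) = 1/(-6421012) = -1/6421012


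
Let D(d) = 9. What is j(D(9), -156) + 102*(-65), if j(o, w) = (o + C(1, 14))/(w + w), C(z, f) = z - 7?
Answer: -689521/104 ≈ -6630.0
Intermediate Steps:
C(z, f) = -7 + z
j(o, w) = (-6 + o)/(2*w) (j(o, w) = (o + (-7 + 1))/(w + w) = (o - 6)/((2*w)) = (-6 + o)*(1/(2*w)) = (-6 + o)/(2*w))
j(D(9), -156) + 102*(-65) = (½)*(-6 + 9)/(-156) + 102*(-65) = (½)*(-1/156)*3 - 6630 = -1/104 - 6630 = -689521/104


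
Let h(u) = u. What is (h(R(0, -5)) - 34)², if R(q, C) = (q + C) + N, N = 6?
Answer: 1089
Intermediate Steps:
R(q, C) = 6 + C + q (R(q, C) = (q + C) + 6 = (C + q) + 6 = 6 + C + q)
(h(R(0, -5)) - 34)² = ((6 - 5 + 0) - 34)² = (1 - 34)² = (-33)² = 1089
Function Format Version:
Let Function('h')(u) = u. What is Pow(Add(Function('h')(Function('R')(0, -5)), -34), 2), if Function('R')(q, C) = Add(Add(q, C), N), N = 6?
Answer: 1089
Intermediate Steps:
Function('R')(q, C) = Add(6, C, q) (Function('R')(q, C) = Add(Add(q, C), 6) = Add(Add(C, q), 6) = Add(6, C, q))
Pow(Add(Function('h')(Function('R')(0, -5)), -34), 2) = Pow(Add(Add(6, -5, 0), -34), 2) = Pow(Add(1, -34), 2) = Pow(-33, 2) = 1089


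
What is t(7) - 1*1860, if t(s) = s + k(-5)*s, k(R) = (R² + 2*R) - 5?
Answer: -1783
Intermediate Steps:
k(R) = -5 + R² + 2*R
t(s) = 11*s (t(s) = s + (-5 + (-5)² + 2*(-5))*s = s + (-5 + 25 - 10)*s = s + 10*s = 11*s)
t(7) - 1*1860 = 11*7 - 1*1860 = 77 - 1860 = -1783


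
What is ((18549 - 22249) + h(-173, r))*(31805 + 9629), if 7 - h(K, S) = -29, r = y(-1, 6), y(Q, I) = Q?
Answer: -151814176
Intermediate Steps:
r = -1
h(K, S) = 36 (h(K, S) = 7 - 1*(-29) = 7 + 29 = 36)
((18549 - 22249) + h(-173, r))*(31805 + 9629) = ((18549 - 22249) + 36)*(31805 + 9629) = (-3700 + 36)*41434 = -3664*41434 = -151814176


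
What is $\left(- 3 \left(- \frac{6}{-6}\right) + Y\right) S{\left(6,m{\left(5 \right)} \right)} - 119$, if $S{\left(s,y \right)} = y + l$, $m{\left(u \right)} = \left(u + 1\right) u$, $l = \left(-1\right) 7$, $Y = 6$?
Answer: $-50$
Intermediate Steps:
$l = -7$
$m{\left(u \right)} = u \left(1 + u\right)$ ($m{\left(u \right)} = \left(1 + u\right) u = u \left(1 + u\right)$)
$S{\left(s,y \right)} = -7 + y$ ($S{\left(s,y \right)} = y - 7 = -7 + y$)
$\left(- 3 \left(- \frac{6}{-6}\right) + Y\right) S{\left(6,m{\left(5 \right)} \right)} - 119 = \left(- 3 \left(- \frac{6}{-6}\right) + 6\right) \left(-7 + 5 \left(1 + 5\right)\right) - 119 = \left(- 3 \left(\left(-6\right) \left(- \frac{1}{6}\right)\right) + 6\right) \left(-7 + 5 \cdot 6\right) - 119 = \left(\left(-3\right) 1 + 6\right) \left(-7 + 30\right) - 119 = \left(-3 + 6\right) 23 - 119 = 3 \cdot 23 - 119 = 69 - 119 = -50$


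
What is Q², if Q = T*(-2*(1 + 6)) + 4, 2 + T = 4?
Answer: 576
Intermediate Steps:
T = 2 (T = -2 + 4 = 2)
Q = -24 (Q = 2*(-2*(1 + 6)) + 4 = 2*(-2*7) + 4 = 2*(-14) + 4 = -28 + 4 = -24)
Q² = (-24)² = 576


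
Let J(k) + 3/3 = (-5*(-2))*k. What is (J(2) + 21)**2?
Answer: 1600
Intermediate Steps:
J(k) = -1 + 10*k (J(k) = -1 + (-5*(-2))*k = -1 + 10*k)
(J(2) + 21)**2 = ((-1 + 10*2) + 21)**2 = ((-1 + 20) + 21)**2 = (19 + 21)**2 = 40**2 = 1600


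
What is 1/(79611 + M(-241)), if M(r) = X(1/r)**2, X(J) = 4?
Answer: 1/79627 ≈ 1.2559e-5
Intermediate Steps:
M(r) = 16 (M(r) = 4**2 = 16)
1/(79611 + M(-241)) = 1/(79611 + 16) = 1/79627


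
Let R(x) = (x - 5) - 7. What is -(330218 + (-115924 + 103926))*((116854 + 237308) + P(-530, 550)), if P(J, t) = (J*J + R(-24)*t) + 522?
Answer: -195954784480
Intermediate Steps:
R(x) = -12 + x (R(x) = (-5 + x) - 7 = -12 + x)
P(J, t) = 522 + J² - 36*t (P(J, t) = (J*J + (-12 - 24)*t) + 522 = (J² - 36*t) + 522 = 522 + J² - 36*t)
-(330218 + (-115924 + 103926))*((116854 + 237308) + P(-530, 550)) = -(330218 + (-115924 + 103926))*((116854 + 237308) + (522 + (-530)² - 36*550)) = -(330218 - 11998)*(354162 + (522 + 280900 - 19800)) = -318220*(354162 + 261622) = -318220*615784 = -1*195954784480 = -195954784480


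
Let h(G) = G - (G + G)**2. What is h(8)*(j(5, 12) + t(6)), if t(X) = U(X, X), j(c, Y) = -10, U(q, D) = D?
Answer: 992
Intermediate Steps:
t(X) = X
h(G) = G - 4*G**2 (h(G) = G - (2*G)**2 = G - 4*G**2)
h(8)*(j(5, 12) + t(6)) = (8*(1 - 4*8))*(-10 + 6) = (8*(1 - 32))*(-4) = (8*(-31))*(-4) = -248*(-4) = 992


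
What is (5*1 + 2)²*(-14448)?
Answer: -707952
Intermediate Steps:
(5*1 + 2)²*(-14448) = (5 + 2)²*(-14448) = 7²*(-14448) = 49*(-14448) = -707952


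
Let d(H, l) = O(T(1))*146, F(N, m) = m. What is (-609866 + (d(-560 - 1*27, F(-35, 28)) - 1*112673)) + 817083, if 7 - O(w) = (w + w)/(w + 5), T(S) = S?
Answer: 286552/3 ≈ 95517.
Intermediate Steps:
O(w) = 7 - 2*w/(5 + w) (O(w) = 7 - (w + w)/(w + 5) = 7 - 2*w/(5 + w))
d(H, l) = 2920/3 (d(H, l) = (5*(7 + 1)/(5 + 1))*146 = (5*8/6)*146 = (5*(⅙)*8)*146 = (20/3)*146 = 2920/3)
(-609866 + (d(-560 - 1*27, F(-35, 28)) - 1*112673)) + 817083 = (-609866 + (2920/3 - 1*112673)) + 817083 = (-609866 + (2920/3 - 112673)) + 817083 = (-609866 - 335099/3) + 817083 = -2164697/3 + 817083 = 286552/3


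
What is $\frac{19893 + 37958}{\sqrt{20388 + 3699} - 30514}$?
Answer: $- \frac{1765265414}{931080109} - \frac{57851 \sqrt{24087}}{931080109} \approx -1.9056$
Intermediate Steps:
$\frac{19893 + 37958}{\sqrt{20388 + 3699} - 30514} = \frac{57851}{\sqrt{24087} - 30514} = \frac{57851}{-30514 + \sqrt{24087}}$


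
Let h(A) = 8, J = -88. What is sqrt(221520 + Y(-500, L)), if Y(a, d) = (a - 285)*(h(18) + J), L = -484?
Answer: 4*sqrt(17770) ≈ 533.22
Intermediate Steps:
Y(a, d) = 22800 - 80*a (Y(a, d) = (a - 285)*(8 - 88) = (-285 + a)*(-80) = 22800 - 80*a)
sqrt(221520 + Y(-500, L)) = sqrt(221520 + (22800 - 80*(-500))) = sqrt(221520 + (22800 + 40000)) = sqrt(221520 + 62800) = sqrt(284320) = 4*sqrt(17770)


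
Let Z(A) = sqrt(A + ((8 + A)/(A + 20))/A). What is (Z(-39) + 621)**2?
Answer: (460161 + I*sqrt(21437130))**2/549081 ≈ 3.856e+5 + 7760.4*I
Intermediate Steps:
Z(A) = sqrt(A + (8 + A)/(A*(20 + A))) (Z(A) = sqrt(A + ((8 + A)/(20 + A))/A) = sqrt(A + (8 + A)/(A*(20 + A))))
(Z(-39) + 621)**2 = (sqrt((160 + (-39)**2 + 28*(-39) + (-39)**2*(20 - 39)**2)/((-39)*(20 - 39)**2)) + 621)**2 = (sqrt(-1/39*(160 + 1521 - 1092 + 1521*(-19)**2)/(-19)**2) + 621)**2 = (sqrt(-1/39*1/361*(160 + 1521 - 1092 + 1521*361)) + 621)**2 = (sqrt(-1/39*1/361*(160 + 1521 - 1092 + 549081)) + 621)**2 = (sqrt(-1/39*1/361*549670) + 621)**2 = (sqrt(-28930/741) + 621)**2 = (I*sqrt(21437130)/741 + 621)**2 = (621 + I*sqrt(21437130)/741)**2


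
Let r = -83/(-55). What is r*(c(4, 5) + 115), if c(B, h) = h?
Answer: 1992/11 ≈ 181.09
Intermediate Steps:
r = 83/55 (r = -83*(-1/55) = 83/55 ≈ 1.5091)
r*(c(4, 5) + 115) = 83*(5 + 115)/55 = (83/55)*120 = 1992/11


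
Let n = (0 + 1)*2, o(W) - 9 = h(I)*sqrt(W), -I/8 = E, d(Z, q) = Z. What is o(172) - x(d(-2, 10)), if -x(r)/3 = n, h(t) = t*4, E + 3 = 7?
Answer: 15 - 256*sqrt(43) ≈ -1663.7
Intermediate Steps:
E = 4 (E = -3 + 7 = 4)
I = -32 (I = -8*4 = -32)
h(t) = 4*t
o(W) = 9 - 128*sqrt(W) (o(W) = 9 + (4*(-32))*sqrt(W) = 9 - 128*sqrt(W))
n = 2 (n = 1*2 = 2)
x(r) = -6 (x(r) = -3*2 = -6)
o(172) - x(d(-2, 10)) = (9 - 256*sqrt(43)) - 1*(-6) = (9 - 256*sqrt(43)) + 6 = 15 - 256*sqrt(43)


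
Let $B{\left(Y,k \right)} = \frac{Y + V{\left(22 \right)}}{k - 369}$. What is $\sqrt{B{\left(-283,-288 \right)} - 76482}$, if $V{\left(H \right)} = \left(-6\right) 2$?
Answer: $\frac{i \sqrt{3668131667}}{219} \approx 276.55 i$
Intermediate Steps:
$V{\left(H \right)} = -12$
$B{\left(Y,k \right)} = \frac{-12 + Y}{-369 + k}$ ($B{\left(Y,k \right)} = \frac{Y - 12}{k - 369} = \frac{-12 + Y}{-369 + k}$)
$\sqrt{B{\left(-283,-288 \right)} - 76482} = \sqrt{\frac{-12 - 283}{-369 - 288} - 76482} = \sqrt{\frac{1}{-657} \left(-295\right) - 76482} = \sqrt{\left(- \frac{1}{657}\right) \left(-295\right) - 76482} = \sqrt{\frac{295}{657} - 76482} = \sqrt{- \frac{50248379}{657}} = \frac{i \sqrt{3668131667}}{219}$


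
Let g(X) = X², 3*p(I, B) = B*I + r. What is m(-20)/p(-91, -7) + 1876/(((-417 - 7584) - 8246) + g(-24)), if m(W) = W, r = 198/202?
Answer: -53962049/252444139 ≈ -0.21376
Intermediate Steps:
r = 99/101 (r = 198*(1/202) = 99/101 ≈ 0.98020)
p(I, B) = 33/101 + B*I/3 (p(I, B) = (B*I + 99/101)/3 = (99/101 + B*I)/3 = 33/101 + B*I/3)
m(-20)/p(-91, -7) + 1876/(((-417 - 7584) - 8246) + g(-24)) = -20/(33/101 + (⅓)*(-7)*(-91)) + 1876/(((-417 - 7584) - 8246) + (-24)²) = -20/(33/101 + 637/3) + 1876/((-8001 - 8246) + 576) = -20/64436/303 + 1876/(-16247 + 576) = -20*303/64436 + 1876/(-15671) = -1515/16109 + 1876*(-1/15671) = -1515/16109 - 1876/15671 = -53962049/252444139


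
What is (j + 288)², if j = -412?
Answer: 15376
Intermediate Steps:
(j + 288)² = (-412 + 288)² = (-124)² = 15376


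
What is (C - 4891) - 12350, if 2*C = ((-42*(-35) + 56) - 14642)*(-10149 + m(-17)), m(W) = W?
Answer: 66651387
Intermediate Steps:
C = 66668628 (C = (((-42*(-35) + 56) - 14642)*(-10149 - 17))/2 = (((1470 + 56) - 14642)*(-10166))/2 = ((1526 - 14642)*(-10166))/2 = (-13116*(-10166))/2 = (1/2)*133337256 = 66668628)
(C - 4891) - 12350 = (66668628 - 4891) - 12350 = 66663737 - 12350 = 66651387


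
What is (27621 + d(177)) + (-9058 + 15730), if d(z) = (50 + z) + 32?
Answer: 34552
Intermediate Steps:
d(z) = 82 + z
(27621 + d(177)) + (-9058 + 15730) = (27621 + (82 + 177)) + (-9058 + 15730) = (27621 + 259) + 6672 = 27880 + 6672 = 34552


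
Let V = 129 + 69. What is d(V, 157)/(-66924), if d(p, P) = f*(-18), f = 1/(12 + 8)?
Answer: 1/74360 ≈ 1.3448e-5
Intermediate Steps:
f = 1/20 ≈ 0.050000
V = 198
d(p, P) = -9/10 (d(p, P) = (1/20)*(-18) = -9/10)
d(V, 157)/(-66924) = -9/10/(-66924) = -9/10*(-1/66924) = 1/74360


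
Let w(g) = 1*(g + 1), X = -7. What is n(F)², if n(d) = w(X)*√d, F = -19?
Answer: -684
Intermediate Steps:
w(g) = 1 + g (w(g) = 1*(1 + g) = 1 + g)
n(d) = -6*√d (n(d) = (1 - 7)*√d = -6*√d)
n(F)² = (-6*I*√19)² = -684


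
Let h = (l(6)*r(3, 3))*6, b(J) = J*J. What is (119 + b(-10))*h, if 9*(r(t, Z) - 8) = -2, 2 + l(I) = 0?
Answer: -20440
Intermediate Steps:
l(I) = -2 (l(I) = -2 + 0 = -2)
r(t, Z) = 70/9 (r(t, Z) = 8 + (⅑)*(-2) = 8 - 2/9 = 70/9)
b(J) = J²
h = -280/3 (h = -2*70/9*6 = -140/9*6 = -280/3 ≈ -93.333)
(119 + b(-10))*h = (119 + (-10)²)*(-280/3) = (119 + 100)*(-280/3) = 219*(-280/3) = -20440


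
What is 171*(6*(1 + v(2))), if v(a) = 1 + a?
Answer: 4104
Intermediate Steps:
171*(6*(1 + v(2))) = 171*(6*(1 + (1 + 2))) = 171*(6*(1 + 3)) = 171*(6*4) = 171*24 = 4104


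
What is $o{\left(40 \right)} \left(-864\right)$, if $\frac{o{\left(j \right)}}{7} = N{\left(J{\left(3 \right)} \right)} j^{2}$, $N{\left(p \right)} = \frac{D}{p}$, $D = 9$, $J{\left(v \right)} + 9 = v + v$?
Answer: $29030400$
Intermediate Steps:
$J{\left(v \right)} = -9 + 2 v$ ($J{\left(v \right)} = -9 + \left(v + v\right) = -9 + 2 v$)
$N{\left(p \right)} = \frac{9}{p}$
$o{\left(j \right)} = - 21 j^{2}$ ($o{\left(j \right)} = 7 \frac{9}{-9 + 2 \cdot 3} j^{2} = 7 \frac{9}{-9 + 6} j^{2} = 7 \frac{9}{-3} j^{2} = 7 \cdot 9 \left(- \frac{1}{3}\right) j^{2} = 7 \left(- 3 j^{2}\right) = - 21 j^{2}$)
$o{\left(40 \right)} \left(-864\right) = - 21 \cdot 40^{2} \left(-864\right) = \left(-21\right) 1600 \left(-864\right) = \left(-33600\right) \left(-864\right) = 29030400$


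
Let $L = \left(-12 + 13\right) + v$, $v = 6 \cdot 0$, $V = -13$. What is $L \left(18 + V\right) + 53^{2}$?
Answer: $2814$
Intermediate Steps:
$v = 0$
$L = 1$ ($L = \left(-12 + 13\right) + 0 = 1 + 0 = 1$)
$L \left(18 + V\right) + 53^{2} = 1 \left(18 - 13\right) + 53^{2} = 1 \cdot 5 + 2809 = 5 + 2809 = 2814$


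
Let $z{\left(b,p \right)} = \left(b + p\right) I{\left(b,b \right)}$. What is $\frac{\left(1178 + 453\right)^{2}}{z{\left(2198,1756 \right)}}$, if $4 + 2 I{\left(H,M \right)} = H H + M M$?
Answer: $\frac{2660161}{19102572708} \approx 0.00013926$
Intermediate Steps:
$I{\left(H,M \right)} = -2 + \frac{H^{2}}{2} + \frac{M^{2}}{2}$ ($I{\left(H,M \right)} = -2 + \frac{H H + M M}{2} = -2 + \frac{H^{2} + M^{2}}{2} = -2 + \left(\frac{H^{2}}{2} + \frac{M^{2}}{2}\right) = -2 + \frac{H^{2}}{2} + \frac{M^{2}}{2}$)
$z{\left(b,p \right)} = \left(-2 + b^{2}\right) \left(b + p\right)$ ($z{\left(b,p \right)} = \left(b + p\right) \left(-2 + \frac{b^{2}}{2} + \frac{b^{2}}{2}\right) = \left(b + p\right) \left(-2 + b^{2}\right) = \left(-2 + b^{2}\right) \left(b + p\right)$)
$\frac{\left(1178 + 453\right)^{2}}{z{\left(2198,1756 \right)}} = \frac{\left(1178 + 453\right)^{2}}{\left(-2 + 2198^{2}\right) \left(2198 + 1756\right)} = \frac{1631^{2}}{\left(-2 + 4831204\right) 3954} = \frac{2660161}{4831202 \cdot 3954} = \frac{2660161}{19102572708}$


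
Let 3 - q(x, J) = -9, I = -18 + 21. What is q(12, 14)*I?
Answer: 36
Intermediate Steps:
I = 3
q(x, J) = 12 (q(x, J) = 3 - 1*(-9) = 3 + 9 = 12)
q(12, 14)*I = 12*3 = 36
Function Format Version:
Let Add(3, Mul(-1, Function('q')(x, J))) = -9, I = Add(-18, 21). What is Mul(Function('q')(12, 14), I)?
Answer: 36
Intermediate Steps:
I = 3
Function('q')(x, J) = 12 (Function('q')(x, J) = Add(3, Mul(-1, -9)) = Add(3, 9) = 12)
Mul(Function('q')(12, 14), I) = Mul(12, 3) = 36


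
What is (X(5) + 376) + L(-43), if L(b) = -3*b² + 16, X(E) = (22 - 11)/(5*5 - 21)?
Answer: -20609/4 ≈ -5152.3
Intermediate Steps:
X(E) = 11/4 (X(E) = 11/(25 - 21) = 11/4)
L(b) = 16 - 3*b²
(X(5) + 376) + L(-43) = (11/4 + 376) + (16 - 3*(-43)²) = 1515/4 + (16 - 3*1849) = 1515/4 + (16 - 5547) = 1515/4 - 5531 = -20609/4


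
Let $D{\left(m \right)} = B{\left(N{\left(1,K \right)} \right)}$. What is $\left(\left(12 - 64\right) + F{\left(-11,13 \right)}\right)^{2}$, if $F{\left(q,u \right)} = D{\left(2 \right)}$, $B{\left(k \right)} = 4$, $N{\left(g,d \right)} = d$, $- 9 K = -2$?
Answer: $2304$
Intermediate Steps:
$K = \frac{2}{9}$ ($K = \left(- \frac{1}{9}\right) \left(-2\right) = \frac{2}{9} \approx 0.22222$)
$D{\left(m \right)} = 4$
$F{\left(q,u \right)} = 4$
$\left(\left(12 - 64\right) + F{\left(-11,13 \right)}\right)^{2} = \left(\left(12 - 64\right) + 4\right)^{2} = \left(-52 + 4\right)^{2} = \left(-48\right)^{2} = 2304$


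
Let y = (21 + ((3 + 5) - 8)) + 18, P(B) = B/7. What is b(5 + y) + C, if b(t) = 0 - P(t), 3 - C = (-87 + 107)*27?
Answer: -3803/7 ≈ -543.29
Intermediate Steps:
C = -537 (C = 3 - (-87 + 107)*27 = 3 - 20*27 = 3 - 1*540 = 3 - 540 = -537)
P(B) = B/7 (P(B) = B*(⅐) = B/7)
y = 39 (y = (21 + (8 - 8)) + 18 = (21 + 0) + 18 = 21 + 18 = 39)
b(t) = -t/7 (b(t) = 0 - t/7 = -t/7)
b(5 + y) + C = -(5 + 39)/7 - 537 = -⅐*44 - 537 = -44/7 - 537 = -3803/7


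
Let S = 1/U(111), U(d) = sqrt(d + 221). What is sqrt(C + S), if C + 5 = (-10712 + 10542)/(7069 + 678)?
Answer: sqrt(-8305296696460 + 9962657494*sqrt(83))/1286002 ≈ 2.2287*I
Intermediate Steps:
U(d) = sqrt(221 + d)
S = sqrt(83)/166 (S = 1/(sqrt(221 + 111)) = 1/(sqrt(332)) = 1/(2*sqrt(83)) = sqrt(83)/166 ≈ 0.054882)
C = -38905/7747 (C = -5 + (-10712 + 10542)/(7069 + 678) = -5 - 170/7747 = -38905/7747 ≈ -5.0219)
sqrt(C + S) = sqrt(-38905/7747 + sqrt(83)/166)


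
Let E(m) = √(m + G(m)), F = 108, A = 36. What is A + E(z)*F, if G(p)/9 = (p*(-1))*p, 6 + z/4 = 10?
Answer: 36 + 432*I*√143 ≈ 36.0 + 5166.0*I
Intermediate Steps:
z = 16 (z = -24 + 4*10 = -24 + 40 = 16)
G(p) = -9*p² (G(p) = 9*((p*(-1))*p) = 9*((-p)*p) = 9*(-p²) = -9*p²)
E(m) = √(m - 9*m²)
A + E(z)*F = 36 + √(16*(1 - 9*16))*108 = 36 + √(16*(1 - 144))*108 = 36 + √(16*(-143))*108 = 36 + √(-2288)*108 = 36 + (4*I*√143)*108 = 36 + 432*I*√143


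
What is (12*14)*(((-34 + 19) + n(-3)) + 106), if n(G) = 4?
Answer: 15960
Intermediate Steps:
(12*14)*(((-34 + 19) + n(-3)) + 106) = (12*14)*(((-34 + 19) + 4) + 106) = 168*((-15 + 4) + 106) = 168*(-11 + 106) = 168*95 = 15960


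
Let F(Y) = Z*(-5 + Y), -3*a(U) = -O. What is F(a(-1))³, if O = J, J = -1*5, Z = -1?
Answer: 8000/27 ≈ 296.30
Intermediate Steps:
J = -5
O = -5
a(U) = -5/3 (a(U) = -(-1)*(-5)/3 = -⅓*5 = -5/3)
F(Y) = 5 - Y (F(Y) = -(-5 + Y) = 5 - Y)
F(a(-1))³ = (5 - 1*(-5/3))³ = (5 + 5/3)³ = (20/3)³ = 8000/27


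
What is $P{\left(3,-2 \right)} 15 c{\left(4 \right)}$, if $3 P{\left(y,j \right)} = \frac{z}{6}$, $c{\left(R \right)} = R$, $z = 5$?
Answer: $\frac{50}{3} \approx 16.667$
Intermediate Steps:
$P{\left(y,j \right)} = \frac{5}{18}$ ($P{\left(y,j \right)} = \frac{5 \cdot \frac{1}{6}}{3} = \frac{1}{3} \cdot \frac{5}{6} = \frac{5}{18}$)
$P{\left(3,-2 \right)} 15 c{\left(4 \right)} = \frac{5}{18} \cdot 15 \cdot 4 = \frac{25}{6} \cdot 4 = \frac{50}{3}$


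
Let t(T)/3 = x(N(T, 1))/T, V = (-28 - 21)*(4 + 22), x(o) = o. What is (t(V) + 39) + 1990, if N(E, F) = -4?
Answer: 1292479/637 ≈ 2029.0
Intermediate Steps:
V = -1274 (V = -49*26 = -1274)
t(T) = -12/T (t(T) = 3*(-4/T) = -12/T)
(t(V) + 39) + 1990 = (-12/(-1274) + 39) + 1990 = (-12*(-1/1274) + 39) + 1990 = (6/637 + 39) + 1990 = 24849/637 + 1990 = 1292479/637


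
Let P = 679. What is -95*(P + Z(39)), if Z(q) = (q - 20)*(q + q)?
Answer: -205295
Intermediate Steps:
Z(q) = 2*q*(-20 + q) (Z(q) = (-20 + q)*(2*q) = 2*q*(-20 + q))
-95*(P + Z(39)) = -95*(679 + 2*39*(-20 + 39)) = -95*(679 + 2*39*19) = -95*(679 + 1482) = -95*2161 = -205295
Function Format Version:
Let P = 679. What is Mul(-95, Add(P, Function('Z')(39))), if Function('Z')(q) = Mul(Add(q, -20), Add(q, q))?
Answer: -205295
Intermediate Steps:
Function('Z')(q) = Mul(2, q, Add(-20, q)) (Function('Z')(q) = Mul(Add(-20, q), Mul(2, q)) = Mul(2, q, Add(-20, q)))
Mul(-95, Add(P, Function('Z')(39))) = Mul(-95, Add(679, Mul(2, 39, Add(-20, 39)))) = Mul(-95, Add(679, Mul(2, 39, 19))) = Mul(-95, Add(679, 1482)) = Mul(-95, 2161) = -205295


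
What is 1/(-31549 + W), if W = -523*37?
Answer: -1/50900 ≈ -1.9646e-5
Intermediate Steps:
W = -19351
1/(-31549 + W) = 1/(-31549 - 19351) = 1/(-50900) = -1/50900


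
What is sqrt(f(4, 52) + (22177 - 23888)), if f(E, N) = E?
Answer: I*sqrt(1707) ≈ 41.316*I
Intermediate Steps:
sqrt(f(4, 52) + (22177 - 23888)) = sqrt(4 + (22177 - 23888)) = sqrt(4 - 1711) = sqrt(-1707) = I*sqrt(1707)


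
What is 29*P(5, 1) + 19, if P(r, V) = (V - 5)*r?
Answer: -561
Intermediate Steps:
P(r, V) = r*(-5 + V) (P(r, V) = (-5 + V)*r = r*(-5 + V))
29*P(5, 1) + 19 = 29*(5*(-5 + 1)) + 19 = 29*(5*(-4)) + 19 = 29*(-20) + 19 = -580 + 19 = -561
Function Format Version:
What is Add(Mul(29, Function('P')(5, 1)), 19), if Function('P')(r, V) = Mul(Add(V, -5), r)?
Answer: -561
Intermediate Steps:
Function('P')(r, V) = Mul(r, Add(-5, V)) (Function('P')(r, V) = Mul(Add(-5, V), r) = Mul(r, Add(-5, V)))
Add(Mul(29, Function('P')(5, 1)), 19) = Add(Mul(29, Mul(5, Add(-5, 1))), 19) = Add(Mul(29, Mul(5, -4)), 19) = Add(Mul(29, -20), 19) = Add(-580, 19) = -561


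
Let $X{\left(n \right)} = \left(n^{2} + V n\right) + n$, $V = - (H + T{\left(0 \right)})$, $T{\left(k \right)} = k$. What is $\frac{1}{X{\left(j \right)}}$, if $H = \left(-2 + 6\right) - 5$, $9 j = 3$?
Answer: $\frac{9}{7} \approx 1.2857$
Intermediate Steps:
$j = \frac{1}{3}$ ($j = \frac{1}{9} \cdot 3 = \frac{1}{3} \approx 0.33333$)
$H = -1$ ($H = 4 - 5 = -1$)
$V = 1$ ($V = - (-1 + 0) = \left(-1\right) \left(-1\right) = 1$)
$X{\left(n \right)} = n^{2} + 2 n$ ($X{\left(n \right)} = \left(n^{2} + 1 n\right) + n = \left(n^{2} + n\right) + n = \left(n + n^{2}\right) + n = n^{2} + 2 n$)
$\frac{1}{X{\left(j \right)}} = \frac{1}{\frac{1}{3} \left(2 + \frac{1}{3}\right)} = \frac{1}{\frac{1}{3} \cdot \frac{7}{3}} = \frac{1}{\frac{7}{9}} = \frac{9}{7}$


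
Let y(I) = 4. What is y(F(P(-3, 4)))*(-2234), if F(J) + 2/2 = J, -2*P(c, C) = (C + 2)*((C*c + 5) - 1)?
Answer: -8936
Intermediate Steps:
P(c, C) = -(2 + C)*(4 + C*c)/2 (P(c, C) = -(C + 2)*((C*c + 5) - 1)/2 = -(2 + C)*((5 + C*c) - 1)/2 = -(2 + C)*(4 + C*c)/2)
F(J) = -1 + J
y(F(P(-3, 4)))*(-2234) = 4*(-2234) = -8936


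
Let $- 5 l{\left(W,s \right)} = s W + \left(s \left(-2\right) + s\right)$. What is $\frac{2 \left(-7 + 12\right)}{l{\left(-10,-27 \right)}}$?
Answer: $- \frac{50}{297} \approx -0.16835$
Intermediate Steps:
$l{\left(W,s \right)} = \frac{s}{5} - \frac{W s}{5}$ ($l{\left(W,s \right)} = - \frac{s W + \left(s \left(-2\right) + s\right)}{5} = - \frac{W s + \left(- 2 s + s\right)}{5} = - \frac{W s - s}{5} = - \frac{- s + W s}{5} = \frac{s}{5} - \frac{W s}{5}$)
$\frac{2 \left(-7 + 12\right)}{l{\left(-10,-27 \right)}} = \frac{2 \left(-7 + 12\right)}{\frac{1}{5} \left(-27\right) \left(1 - -10\right)} = \frac{2 \cdot 5}{\frac{1}{5} \left(-27\right) \left(1 + 10\right)} = \frac{10}{\frac{1}{5} \left(-27\right) 11} = \frac{10}{- \frac{297}{5}} = 10 \left(- \frac{5}{297}\right) = - \frac{50}{297}$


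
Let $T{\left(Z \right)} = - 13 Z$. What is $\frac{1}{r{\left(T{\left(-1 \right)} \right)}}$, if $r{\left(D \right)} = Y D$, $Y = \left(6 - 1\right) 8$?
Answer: $\frac{1}{520} \approx 0.0019231$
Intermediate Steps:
$Y = 40$ ($Y = 5 \cdot 8 = 40$)
$r{\left(D \right)} = 40 D$
$\frac{1}{r{\left(T{\left(-1 \right)} \right)}} = \frac{1}{40 \left(\left(-13\right) \left(-1\right)\right)} = \frac{1}{40 \cdot 13} = \frac{1}{520}$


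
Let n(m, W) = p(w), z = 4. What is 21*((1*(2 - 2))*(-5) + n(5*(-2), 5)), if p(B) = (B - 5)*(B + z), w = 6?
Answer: 210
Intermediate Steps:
p(B) = (-5 + B)*(4 + B) (p(B) = (B - 5)*(B + 4) = (-5 + B)*(4 + B))
n(m, W) = 10 (n(m, W) = -20 + 6**2 - 1*6 = -20 + 36 - 6 = 10)
21*((1*(2 - 2))*(-5) + n(5*(-2), 5)) = 21*((1*(2 - 2))*(-5) + 10) = 21*((1*0)*(-5) + 10) = 21*(0*(-5) + 10) = 21*(0 + 10) = 21*10 = 210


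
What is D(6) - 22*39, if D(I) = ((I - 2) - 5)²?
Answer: -857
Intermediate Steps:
D(I) = (-7 + I)² (D(I) = ((-2 + I) - 5)² = (-7 + I)²)
D(6) - 22*39 = (-7 + 6)² - 22*39 = (-1)² - 858 = 1 - 858 = -857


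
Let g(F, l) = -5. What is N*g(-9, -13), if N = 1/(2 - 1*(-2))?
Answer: -5/4 ≈ -1.2500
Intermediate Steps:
N = ¼ (N = 1/(2 + 2) = 1/4 = ¼ ≈ 0.25000)
N*g(-9, -13) = (¼)*(-5) = -5/4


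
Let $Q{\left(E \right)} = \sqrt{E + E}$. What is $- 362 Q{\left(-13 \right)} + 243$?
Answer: $243 - 362 i \sqrt{26} \approx 243.0 - 1845.8 i$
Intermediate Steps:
$Q{\left(E \right)} = \sqrt{2} \sqrt{E}$ ($Q{\left(E \right)} = \sqrt{2 E} = \sqrt{2} \sqrt{E}$)
$- 362 Q{\left(-13 \right)} + 243 = - 362 \sqrt{2} \sqrt{-13} + 243 = - 362 \sqrt{2} i \sqrt{13} + 243 = - 362 i \sqrt{26} + 243 = 243 - 362 i \sqrt{26}$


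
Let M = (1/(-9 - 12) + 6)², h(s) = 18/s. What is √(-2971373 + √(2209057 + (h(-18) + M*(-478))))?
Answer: √(-1310375493 + 21*√966724946)/21 ≈ 1723.3*I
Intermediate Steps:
M = 15625/441 (M = (1/(-21) + 6)² = (-1/21 + 6)² = (125/21)² = 15625/441 ≈ 35.431)
√(-2971373 + √(2209057 + (h(-18) + M*(-478)))) = √(-2971373 + √(2209057 + (18/(-18) + (15625/441)*(-478)))) = √(-2971373 + √(2209057 + (18*(-1/18) - 7468750/441))) = √(-2971373 + √(2209057 + (-1 - 7468750/441))) = √(-2971373 + √(2209057 - 7469191/441)) = √(-2971373 + √(966724946/441)) = √(-2971373 + √966724946/21)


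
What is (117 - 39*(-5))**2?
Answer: 97344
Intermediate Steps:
(117 - 39*(-5))**2 = (117 + 195)**2 = 312**2 = 97344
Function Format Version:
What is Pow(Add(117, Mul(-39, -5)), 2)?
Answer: 97344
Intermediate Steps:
Pow(Add(117, Mul(-39, -5)), 2) = Pow(Add(117, 195), 2) = Pow(312, 2) = 97344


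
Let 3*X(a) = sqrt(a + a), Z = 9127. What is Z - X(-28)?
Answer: 9127 - 2*I*sqrt(14)/3 ≈ 9127.0 - 2.4944*I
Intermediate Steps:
X(a) = sqrt(2)*sqrt(a)/3 (X(a) = sqrt(a + a)/3 = sqrt(2*a)/3 = (sqrt(2)*sqrt(a))/3 = sqrt(2)*sqrt(a)/3)
Z - X(-28) = 9127 - sqrt(2)*sqrt(-28)/3 = 9127 - sqrt(2)*2*I*sqrt(7)/3 = 9127 - 2*I*sqrt(14)/3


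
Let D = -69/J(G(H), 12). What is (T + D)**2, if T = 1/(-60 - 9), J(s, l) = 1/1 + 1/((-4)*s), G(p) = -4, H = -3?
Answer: 5805373249/1375929 ≈ 4219.2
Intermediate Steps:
J(s, l) = 1 - 1/(4*s) (J(s, l) = 1*1 - 1/(4*s) = 1 - 1/(4*s))
T = -1/69 (T = 1/(-69) = -1/69 ≈ -0.014493)
D = -1104/17 (D = -69*(-4/(-1/4 - 4)) = -69/((-1/4*(-17/4))) = -69/17/16 = -69*16/17 = -1104/17 ≈ -64.941)
(T + D)**2 = (-1/69 - 1104/17)**2 = (-76193/1173)**2 = 5805373249/1375929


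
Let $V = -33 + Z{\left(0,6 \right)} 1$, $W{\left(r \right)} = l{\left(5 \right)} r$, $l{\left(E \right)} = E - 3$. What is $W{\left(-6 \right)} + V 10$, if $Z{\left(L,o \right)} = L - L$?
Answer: $-342$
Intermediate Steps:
$l{\left(E \right)} = -3 + E$
$Z{\left(L,o \right)} = 0$
$W{\left(r \right)} = 2 r$ ($W{\left(r \right)} = \left(-3 + 5\right) r = 2 r$)
$V = -33$ ($V = -33 + 0 \cdot 1 = -33 + 0 = -33$)
$W{\left(-6 \right)} + V 10 = 2 \left(-6\right) - 330 = -12 - 330 = -342$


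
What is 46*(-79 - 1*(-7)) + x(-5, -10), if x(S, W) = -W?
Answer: -3302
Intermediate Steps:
46*(-79 - 1*(-7)) + x(-5, -10) = 46*(-79 - 1*(-7)) - 1*(-10) = 46*(-79 + 7) + 10 = 46*(-72) + 10 = -3312 + 10 = -3302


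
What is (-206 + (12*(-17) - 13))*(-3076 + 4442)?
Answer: -577818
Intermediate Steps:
(-206 + (12*(-17) - 13))*(-3076 + 4442) = (-206 + (-204 - 13))*1366 = (-206 - 217)*1366 = -423*1366 = -577818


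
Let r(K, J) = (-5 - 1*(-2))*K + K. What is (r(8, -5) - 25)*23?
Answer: -943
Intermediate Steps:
r(K, J) = -2*K (r(K, J) = (-5 + 2)*K + K = -3*K + K = -2*K)
(r(8, -5) - 25)*23 = (-2*8 - 25)*23 = (-16 - 25)*23 = -41*23 = -943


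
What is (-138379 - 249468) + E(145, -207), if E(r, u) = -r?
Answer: -387992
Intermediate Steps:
(-138379 - 249468) + E(145, -207) = (-138379 - 249468) - 1*145 = -387847 - 145 = -387992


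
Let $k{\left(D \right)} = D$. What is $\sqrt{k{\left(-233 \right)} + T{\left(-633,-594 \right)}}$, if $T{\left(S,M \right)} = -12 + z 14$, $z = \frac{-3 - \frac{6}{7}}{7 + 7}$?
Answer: $\frac{i \sqrt{12194}}{7} \approx 15.775 i$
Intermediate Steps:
$z = - \frac{27}{98}$ ($z = \frac{-3 - \frac{6}{7}}{14} = \left(-3 - \frac{6}{7}\right) \frac{1}{14} = \left(- \frac{27}{7}\right) \frac{1}{14} = - \frac{27}{98} \approx -0.27551$)
$T{\left(S,M \right)} = - \frac{111}{7}$ ($T{\left(S,M \right)} = -12 - \frac{27}{7} = - \frac{111}{7}$)
$\sqrt{k{\left(-233 \right)} + T{\left(-633,-594 \right)}} = \sqrt{-233 - \frac{111}{7}} = \sqrt{- \frac{1742}{7}} = \frac{i \sqrt{12194}}{7}$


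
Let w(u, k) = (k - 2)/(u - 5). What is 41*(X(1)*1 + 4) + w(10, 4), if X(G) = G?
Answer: 1027/5 ≈ 205.40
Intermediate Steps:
w(u, k) = (-2 + k)/(-5 + u)
41*(X(1)*1 + 4) + w(10, 4) = 41*(1*1 + 4) + (-2 + 4)/(-5 + 10) = 41*(1 + 4) + 2/5 = 41*5 + (⅕)*2 = 205 + ⅖ = 1027/5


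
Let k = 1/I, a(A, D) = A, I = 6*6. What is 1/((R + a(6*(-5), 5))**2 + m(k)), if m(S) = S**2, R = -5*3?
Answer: 1296/2624401 ≈ 0.00049383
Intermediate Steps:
I = 36
R = -15
k = 1/36 ≈ 0.027778
1/((R + a(6*(-5), 5))**2 + m(k)) = 1/((-15 + 6*(-5))**2 + (1/36)**2) = 1/((-15 - 30)**2 + 1/1296) = 1/((-45)**2 + 1/1296) = 1/(2025 + 1/1296) = 1/(2624401/1296) = 1296/2624401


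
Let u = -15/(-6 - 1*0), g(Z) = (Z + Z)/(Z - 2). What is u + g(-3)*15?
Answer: 41/2 ≈ 20.500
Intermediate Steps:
g(Z) = 2*Z/(-2 + Z) (g(Z) = (2*Z)/(-2 + Z) = 2*Z/(-2 + Z))
u = 5/2 (u = -15/(-6 + 0) = -15/(-6) = -15*(-⅙) = 5/2 ≈ 2.5000)
u + g(-3)*15 = 5/2 + (2*(-3)/(-2 - 3))*15 = 5/2 + (2*(-3)/(-5))*15 = 5/2 + (2*(-3)*(-⅕))*15 = 5/2 + (6/5)*15 = 5/2 + 18 = 41/2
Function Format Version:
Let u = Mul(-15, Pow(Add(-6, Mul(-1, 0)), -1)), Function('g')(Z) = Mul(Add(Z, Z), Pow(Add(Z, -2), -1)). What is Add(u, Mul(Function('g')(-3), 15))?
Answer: Rational(41, 2) ≈ 20.500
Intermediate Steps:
Function('g')(Z) = Mul(2, Z, Pow(Add(-2, Z), -1)) (Function('g')(Z) = Mul(Mul(2, Z), Pow(Add(-2, Z), -1)) = Mul(2, Z, Pow(Add(-2, Z), -1)))
u = Rational(5, 2) (u = Mul(-15, Pow(Add(-6, 0), -1)) = Mul(-15, Pow(-6, -1)) = Mul(-15, Rational(-1, 6)) = Rational(5, 2) ≈ 2.5000)
Add(u, Mul(Function('g')(-3), 15)) = Add(Rational(5, 2), Mul(Mul(2, -3, Pow(Add(-2, -3), -1)), 15)) = Add(Rational(5, 2), Mul(Mul(2, -3, Pow(-5, -1)), 15)) = Add(Rational(5, 2), Mul(Mul(2, -3, Rational(-1, 5)), 15)) = Add(Rational(5, 2), Mul(Rational(6, 5), 15)) = Add(Rational(5, 2), 18) = Rational(41, 2)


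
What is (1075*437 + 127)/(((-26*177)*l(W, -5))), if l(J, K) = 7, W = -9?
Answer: -78317/5369 ≈ -14.587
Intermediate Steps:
(1075*437 + 127)/(((-26*177)*l(W, -5))) = (1075*437 + 127)/((-26*177*7)) = (469775 + 127)/((-4602*7)) = 469902/(-32214) = 469902*(-1/32214) = -78317/5369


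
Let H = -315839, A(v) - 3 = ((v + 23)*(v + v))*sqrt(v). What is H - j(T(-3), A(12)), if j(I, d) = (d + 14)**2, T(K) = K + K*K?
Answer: -8783328 - 57120*sqrt(3) ≈ -8.8823e+6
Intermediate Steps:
A(v) = 3 + 2*v**(3/2)*(23 + v) (A(v) = 3 + ((v + 23)*(v + v))*sqrt(v) = 3 + ((23 + v)*(2*v))*sqrt(v) = 3 + (2*v*(23 + v))*sqrt(v) = 3 + 2*v**(3/2)*(23 + v))
T(K) = K + K**2
j(I, d) = (14 + d)**2
H - j(T(-3), A(12)) = -315839 - (14 + (3 + 2*12**(5/2) + 46*12**(3/2)))**2 = -315839 - (14 + (3 + 2*(288*sqrt(3)) + 46*(24*sqrt(3))))**2 = -315839 - (14 + (3 + 576*sqrt(3) + 1104*sqrt(3)))**2 = -315839 - (14 + (3 + 1680*sqrt(3)))**2 = -315839 - (17 + 1680*sqrt(3))**2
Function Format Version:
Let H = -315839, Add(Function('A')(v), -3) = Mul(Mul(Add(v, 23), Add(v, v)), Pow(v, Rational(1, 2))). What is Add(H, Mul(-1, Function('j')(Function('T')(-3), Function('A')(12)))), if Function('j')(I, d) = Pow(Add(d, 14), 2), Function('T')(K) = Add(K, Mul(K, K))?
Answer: Add(-8783328, Mul(-57120, Pow(3, Rational(1, 2)))) ≈ -8.8823e+6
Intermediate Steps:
Function('A')(v) = Add(3, Mul(2, Pow(v, Rational(3, 2)), Add(23, v))) (Function('A')(v) = Add(3, Mul(Mul(Add(v, 23), Add(v, v)), Pow(v, Rational(1, 2)))) = Add(3, Mul(Mul(Add(23, v), Mul(2, v)), Pow(v, Rational(1, 2)))) = Add(3, Mul(Mul(2, v, Add(23, v)), Pow(v, Rational(1, 2)))) = Add(3, Mul(2, Pow(v, Rational(3, 2)), Add(23, v))))
Function('T')(K) = Add(K, Pow(K, 2))
Function('j')(I, d) = Pow(Add(14, d), 2)
Add(H, Mul(-1, Function('j')(Function('T')(-3), Function('A')(12)))) = Add(-315839, Mul(-1, Pow(Add(14, Add(3, Mul(2, Pow(12, Rational(5, 2))), Mul(46, Pow(12, Rational(3, 2))))), 2))) = Add(-315839, Mul(-1, Pow(Add(14, Add(3, Mul(2, Mul(288, Pow(3, Rational(1, 2)))), Mul(46, Mul(24, Pow(3, Rational(1, 2)))))), 2))) = Add(-315839, Mul(-1, Pow(Add(14, Add(3, Mul(576, Pow(3, Rational(1, 2))), Mul(1104, Pow(3, Rational(1, 2))))), 2))) = Add(-315839, Mul(-1, Pow(Add(14, Add(3, Mul(1680, Pow(3, Rational(1, 2))))), 2))) = Add(-315839, Mul(-1, Pow(Add(17, Mul(1680, Pow(3, Rational(1, 2)))), 2)))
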